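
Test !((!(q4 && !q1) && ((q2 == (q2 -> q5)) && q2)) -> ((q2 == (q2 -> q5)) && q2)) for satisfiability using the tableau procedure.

Initial set: {!((!(q4 && !q1) && ((q2 == (q2 -> q5)) && q2)) -> ((q2 == (q2 -> q5)) && q2))}.
!((!(q4 && !q1) && ((q2 == (q2 -> q5)) && q2)) -> ((q2 == (q2 -> q5)) && q2)): α-rule — add (!(q4 && !q1) && ((q2 == (q2 -> q5)) && q2)), !((q2 == (q2 -> q5)) && q2).
(!(q4 && !q1) && ((q2 == (q2 -> q5)) && q2)): α-rule — add !(q4 && !q1), ((q2 == (q2 -> q5)) && q2).
((q2 == (q2 -> q5)) && q2): α-rule — add (q2 == (q2 -> q5)), q2.
!((q2 == (q2 -> q5)) && q2): β-rule — branch into !(q2 == (q2 -> q5))  //  !q2.
  branch 1 (add !(q2 == (q2 -> q5))):
    !(q4 && !q1): β-rule — branch into !q4  //  !!q1.
      branch 1.1 (add !q4):
        (q2 == (q2 -> q5)): β-rule — branch into q2, (q2 -> q5)  //  !q2, !(q2 -> q5).
          branch 1.1.1 (add q2, (q2 -> q5)):
            !(q2 == (q2 -> q5)): β-rule — branch into q2, !(q2 -> q5)  //  !q2, (q2 -> q5).
              branch 1.1.1.1 (add q2, !(q2 -> q5)):
                !(q2 -> q5): α-rule — add q2, !q5.
                (q2 -> q5): β-rule — branch into !q2  //  q5.
                  branch 1.1.1.1.1 (add !q2):
                    × closes — contains both q2 and !q2.
                  branch 1.1.1.1.2 (add q5):
                    × closes — contains both q5 and !q5.
              branch 1.1.1.2 (add !q2, (q2 -> q5)):
                × closes — contains both q2 and !q2.
          branch 1.1.2 (add !q2, !(q2 -> q5)):
            × closes — contains both q2 and !q2.
      branch 1.2 (add !!q1):
        (q2 == (q2 -> q5)): β-rule — branch into q2, (q2 -> q5)  //  !q2, !(q2 -> q5).
          branch 1.2.1 (add q2, (q2 -> q5)):
            !(q2 == (q2 -> q5)): β-rule — branch into q2, !(q2 -> q5)  //  !q2, (q2 -> q5).
              branch 1.2.1.1 (add q2, !(q2 -> q5)):
                !(q2 -> q5): α-rule — add q2, !q5.
                (q2 -> q5): β-rule — branch into !q2  //  q5.
                  branch 1.2.1.1.1 (add !q2):
                    × closes — contains both q2 and !q2.
                  branch 1.2.1.1.2 (add q5):
                    × closes — contains both q5 and !q5.
              branch 1.2.1.2 (add !q2, (q2 -> q5)):
                × closes — contains both q2 and !q2.
          branch 1.2.2 (add !q2, !(q2 -> q5)):
            × closes — contains both q2 and !q2.
  branch 2 (add !q2):
    × closes — contains both q2 and !q2.
All 9 branches close.
Every branch closed; the formula is unsatisfiable.

Unsatisfiable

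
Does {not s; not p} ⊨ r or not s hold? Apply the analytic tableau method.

Yes

Initial set: {not s; not p; not (r or not s)}.
not (r or not s): α-rule — add not r, not not s.
× closes — contains both s and not s.
All 1 branch closes.
Every branch closed, so the premises entail the conclusion.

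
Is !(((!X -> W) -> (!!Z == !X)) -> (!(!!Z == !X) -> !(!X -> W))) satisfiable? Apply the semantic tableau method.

Initial set: {!(((!X -> W) -> (!!Z == !X)) -> (!(!!Z == !X) -> !(!X -> W)))}.
!(((!X -> W) -> (!!Z == !X)) -> (!(!!Z == !X) -> !(!X -> W))): α-rule — add ((!X -> W) -> (!!Z == !X)), !(!(!!Z == !X) -> !(!X -> W)).
!(!(!!Z == !X) -> !(!X -> W)): α-rule — add !(!!Z == !X), !!(!X -> W).
((!X -> W) -> (!!Z == !X)): β-rule — branch into !(!X -> W)  //  (!!Z == !X).
  branch 1 (add !(!X -> W)):
    !(!X -> W): α-rule — add !X, !W.
    !(!!Z == !X): β-rule — branch into !!Z, !!X  //  !!!Z, !X.
      branch 1.1 (add !!Z, !!X):
        × closes — contains both X and !X.
      branch 1.2 (add !!!Z, !X):
        !!!Z: drop double negation, giving !Z.
        !!(!X -> W): β-rule — branch into !!X  //  W.
          branch 1.2.1 (add !!X):
            × closes — contains both X and !X.
          branch 1.2.2 (add W):
            × closes — contains both W and !W.
  branch 2 (add (!!Z == !X)):
    !(!!Z == !X): β-rule — branch into !!Z, !!X  //  !!!Z, !X.
      branch 2.1 (add !!Z, !!X):
        !!Z: drop double negation, giving Z.
        !!(!X -> W): β-rule — branch into !!X  //  W.
          branch 2.1.1 (add !!X):
            (!!Z == !X): β-rule — branch into !!Z, !X  //  !!!Z, !!X.
              branch 2.1.1.1 (add !!Z, !X):
                × closes — contains both X and !X.
              branch 2.1.1.2 (add !!!Z, !!X):
                !!!Z: drop double negation, giving !Z.
                × closes — contains both Z and !Z.
          branch 2.1.2 (add W):
            (!!Z == !X): β-rule — branch into !!Z, !X  //  !!!Z, !!X.
              branch 2.1.2.1 (add !!Z, !X):
                × closes — contains both X and !X.
              branch 2.1.2.2 (add !!!Z, !!X):
                !!!Z: drop double negation, giving !Z.
                × closes — contains both Z and !Z.
      branch 2.2 (add !!!Z, !X):
        !!!Z: drop double negation, giving !Z.
        !!(!X -> W): β-rule — branch into !!X  //  W.
          branch 2.2.1 (add !!X):
            × closes — contains both X and !X.
          branch 2.2.2 (add W):
            (!!Z == !X): β-rule — branch into !!Z, !X  //  !!!Z, !!X.
              branch 2.2.2.1 (add !!Z, !X):
                !!Z: drop double negation, giving Z.
                × closes — contains both Z and !Z.
              branch 2.2.2.2 (add !!!Z, !!X):
                × closes — contains both X and !X.
All 10 branches close.
Every branch closed; the formula is unsatisfiable.

Unsatisfiable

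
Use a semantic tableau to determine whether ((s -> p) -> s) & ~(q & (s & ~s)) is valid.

Assume the negation and expand:
Initial set: {~(((s -> p) -> s) & ~(q & (s & ~s)))}.
~(((s -> p) -> s) & ~(q & (s & ~s))): β-rule — branch into ~((s -> p) -> s)  //  ~~(q & (s & ~s)).
  branch 1 (add ~((s -> p) -> s)):
    ~((s -> p) -> s): α-rule — add (s -> p), ~s.
    (s -> p): β-rule — branch into ~s  //  p.
      branch 1.1 (add ~s):
        ○ open, literals {s=false}.
      branch 1.2 (add p):
        ○ open, literals {p=true, s=false}.
  branch 2 (add ~~(q & (s & ~s))):
    ~~(q & (s & ~s)): α-rule — add q, (s & ~s).
    (s & ~s): α-rule — add s, ~s.
    × closes — contains both s and ~s.
1 branch closed, 2 open.
An open branch gives a countermodel: s=false (unmentioned atoms arbitrary); under it the original formula is false.

Not valid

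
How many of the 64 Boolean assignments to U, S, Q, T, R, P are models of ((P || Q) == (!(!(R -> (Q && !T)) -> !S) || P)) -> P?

50

Initial set: {T (((P || Q) == (!(!(R -> (Q && !T)) -> !S) || P)) -> P)}.
T (((P || Q) == (!(!(R -> (Q && !T)) -> !S) || P)) -> P): β-rule — branch into F ((P || Q) == (!(!(R -> (Q && !T)) -> !S) || P))  //  T P.
  branch 1 (add F ((P || Q) == (!(!(R -> (Q && !T)) -> !S) || P))):
    F ((P || Q) == (!(!(R -> (Q && !T)) -> !S) || P)): β-rule — branch into T (P || Q), F (!(!(R -> (Q && !T)) -> !S) || P)  //  F (P || Q), T (!(!(R -> (Q && !T)) -> !S) || P).
      branch 1.1 (add T (P || Q), F (!(!(R -> (Q && !T)) -> !S) || P)):
        F (!(!(R -> (Q && !T)) -> !S) || P): α-rule — add F !(!(R -> (Q && !T)) -> !S), F P.
        T (P || Q): β-rule — branch into T P  //  T Q.
          branch 1.1.1 (add T P):
            × closes — contains both P and !P.
          branch 1.1.2 (add T Q):
            F !(!(R -> (Q && !T)) -> !S): β-rule — branch into F !(R -> (Q && !T))  //  T !S.
              branch 1.1.2.1 (add F !(R -> (Q && !T))):
                F !(R -> (Q && !T)): β-rule — branch into F R  //  T (Q && !T).
                  branch 1.1.2.1.1 (add F R):
                    ○ open, literals {P=false, Q=true, R=false}.
                  branch 1.1.2.1.2 (add T (Q && !T)):
                    T (Q && !T): α-rule — add T Q, T !T.
                    ○ open, literals {P=false, Q=true, T=false}.
              branch 1.1.2.2 (add T !S):
                ○ open, literals {P=false, Q=true, S=false}.
      branch 1.2 (add F (P || Q), T (!(!(R -> (Q && !T)) -> !S) || P)):
        F (P || Q): α-rule — add F P, F Q.
        T (!(!(R -> (Q && !T)) -> !S) || P): β-rule — branch into T !(!(R -> (Q && !T)) -> !S)  //  T P.
          branch 1.2.1 (add T !(!(R -> (Q && !T)) -> !S)):
            T !(!(R -> (Q && !T)) -> !S): α-rule — add T !(R -> (Q && !T)), F !S.
            T !(R -> (Q && !T)): α-rule — add T R, F (Q && !T).
            F (Q && !T): β-rule — branch into F Q  //  F !T.
              branch 1.2.1.1 (add F Q):
                ○ open, literals {P=false, Q=false, R=true, S=true}.
              branch 1.2.1.2 (add F !T):
                ○ open, literals {P=false, Q=false, R=true, S=true, T=true}.
          branch 1.2.2 (add T P):
            × closes — contains both P and !P.
  branch 2 (add T P):
    ○ open, literals {P=true}.
2 branches closed, 6 open.
Each open branch fixes some atoms; the unmentioned ones are free. Counting distinct full assignments: branch {P=false, Q=true, R=false} (U, S, T) contributes 8 new; branch {P=false, Q=true, T=false} (U, S, R) contributes 4 new; branch {P=false, Q=true, S=false} (U, T, R) contributes 2 new; branch {P=false, Q=false, R=true, S=true} (U, T) contributes 4 new; branch {P=false, Q=false, R=true, S=true, T=true} (U) contributes 0 new; branch {P=true} (U, S, Q, T, R) contributes 32 new. Total: 50.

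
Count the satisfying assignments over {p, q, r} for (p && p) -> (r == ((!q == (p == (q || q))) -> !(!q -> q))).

6

Initial set: {((p && p) -> (r == ((!q == (p == (q || q))) -> !(!q -> q))))}.
((p && p) -> (r == ((!q == (p == (q || q))) -> !(!q -> q)))): β-rule — branch into !(p && p)  //  (r == ((!q == (p == (q || q))) -> !(!q -> q))).
  branch 1 (add !(p && p)):
    !(p && p): β-rule — branch into !p  //  !p.
      branch 1.1 (add !p):
        ○ open, literals {p=F}.
      branch 1.2 (add !p):
        ○ open, literals {p=F}.
  branch 2 (add (r == ((!q == (p == (q || q))) -> !(!q -> q)))):
    (r == ((!q == (p == (q || q))) -> !(!q -> q))): β-rule — branch into r, ((!q == (p == (q || q))) -> !(!q -> q))  //  !r, !((!q == (p == (q || q))) -> !(!q -> q)).
      branch 2.1 (add r, ((!q == (p == (q || q))) -> !(!q -> q))):
        ((!q == (p == (q || q))) -> !(!q -> q)): β-rule — branch into !(!q == (p == (q || q)))  //  !(!q -> q).
          branch 2.1.1 (add !(!q == (p == (q || q)))):
            !(!q == (p == (q || q))): β-rule — branch into !q, !(p == (q || q))  //  !!q, (p == (q || q)).
              branch 2.1.1.1 (add !q, !(p == (q || q))):
                !(p == (q || q)): β-rule — branch into p, !(q || q)  //  !p, (q || q).
                  branch 2.1.1.1.1 (add p, !(q || q)):
                    !(q || q): α-rule — add !q, !q.
                    ○ open, literals {p=T, q=F, r=T}.
                  branch 2.1.1.1.2 (add !p, (q || q)):
                    (q || q): β-rule — branch into q  //  q.
                      branch 2.1.1.1.2.1 (add q):
                        × closes — contains both q and !q.
                      branch 2.1.1.1.2.2 (add q):
                        × closes — contains both q and !q.
              branch 2.1.1.2 (add !!q, (p == (q || q))):
                (p == (q || q)): β-rule — branch into p, (q || q)  //  !p, !(q || q).
                  branch 2.1.1.2.1 (add p, (q || q)):
                    (q || q): β-rule — branch into q  //  q.
                      branch 2.1.1.2.1.1 (add q):
                        ○ open, literals {p=T, q=T, r=T}.
                      branch 2.1.1.2.1.2 (add q):
                        ○ open, literals {p=T, q=T, r=T}.
                  branch 2.1.1.2.2 (add !p, !(q || q)):
                    !(q || q): α-rule — add !q, !q.
                    × closes — contains both q and !q.
          branch 2.1.2 (add !(!q -> q)):
            !(!q -> q): α-rule — add !q, !q.
            ○ open, literals {q=F, r=T}.
      branch 2.2 (add !r, !((!q == (p == (q || q))) -> !(!q -> q))):
        !((!q == (p == (q || q))) -> !(!q -> q)): α-rule — add (!q == (p == (q || q))), !!(!q -> q).
        (!q == (p == (q || q))): β-rule — branch into !q, (p == (q || q))  //  !!q, !(p == (q || q)).
          branch 2.2.1 (add !q, (p == (q || q))):
            !!(!q -> q): β-rule — branch into !!q  //  q.
              branch 2.2.1.1 (add !!q):
                × closes — contains both q and !q.
              branch 2.2.1.2 (add q):
                × closes — contains both q and !q.
          branch 2.2.2 (add !!q, !(p == (q || q))):
            !!(!q -> q): β-rule — branch into !!q  //  q.
              branch 2.2.2.1 (add !!q):
                !(p == (q || q)): β-rule — branch into p, !(q || q)  //  !p, (q || q).
                  branch 2.2.2.1.1 (add p, !(q || q)):
                    !(q || q): α-rule — add !q, !q.
                    × closes — contains both q and !q.
                  branch 2.2.2.1.2 (add !p, (q || q)):
                    (q || q): β-rule — branch into q  //  q.
                      branch 2.2.2.1.2.1 (add q):
                        ○ open, literals {p=F, q=T, r=F}.
                      branch 2.2.2.1.2.2 (add q):
                        ○ open, literals {p=F, q=T, r=F}.
              branch 2.2.2.2 (add q):
                !(p == (q || q)): β-rule — branch into p, !(q || q)  //  !p, (q || q).
                  branch 2.2.2.2.1 (add p, !(q || q)):
                    !(q || q): α-rule — add !q, !q.
                    × closes — contains both q and !q.
                  branch 2.2.2.2.2 (add !p, (q || q)):
                    (q || q): β-rule — branch into q  //  q.
                      branch 2.2.2.2.2.1 (add q):
                        ○ open, literals {p=F, q=T, r=F}.
                      branch 2.2.2.2.2.2 (add q):
                        ○ open, literals {p=F, q=T, r=F}.
7 branches closed, 10 open.
Each open branch fixes some atoms; the unmentioned ones are free. Counting distinct full assignments: branch {p=F} (q, r) contributes 4 new; branch {p=F} (q, r) contributes 0 new; branch {p=T, q=F, r=T} (none free) contributes 1 new; branch {p=T, q=T, r=T} (none free) contributes 1 new; branch {p=T, q=T, r=T} (none free) contributes 0 new; branch {q=F, r=T} (p) contributes 0 new; branch {p=F, q=T, r=F} (none free) contributes 0 new; branch {p=F, q=T, r=F} (none free) contributes 0 new; branch {p=F, q=T, r=F} (none free) contributes 0 new; branch {p=F, q=T, r=F} (none free) contributes 0 new. Total: 6.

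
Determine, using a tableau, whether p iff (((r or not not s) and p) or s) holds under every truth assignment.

Assume the negation and expand:
Initial set: {not (p iff (((r or not not s) and p) or s))}.
not (p iff (((r or not not s) and p) or s)): β-rule — branch into p, not (((r or not not s) and p) or s)  //  not p, (((r or not not s) and p) or s).
  branch 1 (add p, not (((r or not not s) and p) or s)):
    not (((r or not not s) and p) or s): α-rule — add not ((r or not not s) and p), not s.
    not ((r or not not s) and p): β-rule — branch into not (r or not not s)  //  not p.
      branch 1.1 (add not (r or not not s)):
        not (r or not not s): α-rule — add not r, not not not s.
        not not not s: drop double negation, giving not s.
        ○ open, literals {p=T, r=F, s=F}.
      branch 1.2 (add not p):
        × closes — contains both p and not p.
  branch 2 (add not p, (((r or not not s) and p) or s)):
    (((r or not not s) and p) or s): β-rule — branch into ((r or not not s) and p)  //  s.
      branch 2.1 (add ((r or not not s) and p)):
        ((r or not not s) and p): α-rule — add (r or not not s), p.
        × closes — contains both p and not p.
      branch 2.2 (add s):
        ○ open, literals {p=F, s=T}.
2 branches closed, 2 open.
An open branch gives a countermodel: p=T, r=F, s=F (unmentioned atoms arbitrary); under it the original formula is false.

Not valid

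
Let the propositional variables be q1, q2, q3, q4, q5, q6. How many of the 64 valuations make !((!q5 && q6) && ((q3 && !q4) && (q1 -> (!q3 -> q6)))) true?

60

Initial set: {!((!q5 && q6) && ((q3 && !q4) && (q1 -> (!q3 -> q6))))}.
!((!q5 && q6) && ((q3 && !q4) && (q1 -> (!q3 -> q6)))): β-rule — branch into !(!q5 && q6)  //  !((q3 && !q4) && (q1 -> (!q3 -> q6))).
  branch 1 (add !(!q5 && q6)):
    !(!q5 && q6): β-rule — branch into !!q5  //  !q6.
      branch 1.1 (add !!q5):
        ○ open, literals {q5=T}.
      branch 1.2 (add !q6):
        ○ open, literals {q6=F}.
  branch 2 (add !((q3 && !q4) && (q1 -> (!q3 -> q6)))):
    !((q3 && !q4) && (q1 -> (!q3 -> q6))): β-rule — branch into !(q3 && !q4)  //  !(q1 -> (!q3 -> q6)).
      branch 2.1 (add !(q3 && !q4)):
        !(q3 && !q4): β-rule — branch into !q3  //  !!q4.
          branch 2.1.1 (add !q3):
            ○ open, literals {q3=F}.
          branch 2.1.2 (add !!q4):
            ○ open, literals {q4=T}.
      branch 2.2 (add !(q1 -> (!q3 -> q6))):
        !(q1 -> (!q3 -> q6)): α-rule — add q1, !(!q3 -> q6).
        !(!q3 -> q6): α-rule — add !q3, !q6.
        ○ open, literals {q1=T, q3=F, q6=F}.
0 branches closed, 5 open.
Each open branch fixes some atoms; the unmentioned ones are free. Counting distinct full assignments: branch {q5=T} (q1, q2, q3, q4, q6) contributes 32 new; branch {q6=F} (q1, q2, q3, q4, q5) contributes 16 new; branch {q3=F} (q1, q2, q4, q5, q6) contributes 8 new; branch {q4=T} (q1, q2, q3, q5, q6) contributes 4 new; branch {q1=T, q3=F, q6=F} (q2, q4, q5) contributes 0 new. Total: 60.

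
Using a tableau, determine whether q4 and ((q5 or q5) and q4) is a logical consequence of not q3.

No

Initial set: {not q3; not (q4 and ((q5 or q5) and q4))}.
not (q4 and ((q5 or q5) and q4)): β-rule — branch into not q4  //  not ((q5 or q5) and q4).
  branch 1 (add not q4):
    ○ open, literals {q3=F, q4=F}.
  branch 2 (add not ((q5 or q5) and q4)):
    not ((q5 or q5) and q4): β-rule — branch into not (q5 or q5)  //  not q4.
      branch 2.1 (add not (q5 or q5)):
        not (q5 or q5): α-rule — add not q5, not q5.
        ○ open, literals {q3=F, q5=F}.
      branch 2.2 (add not q4):
        ○ open, literals {q3=F, q4=F}.
0 branches closed, 3 open.
An open branch gives a countermodel: q3=F, q4=F (unmentioned atoms arbitrary); the premises hold there but the conclusion fails.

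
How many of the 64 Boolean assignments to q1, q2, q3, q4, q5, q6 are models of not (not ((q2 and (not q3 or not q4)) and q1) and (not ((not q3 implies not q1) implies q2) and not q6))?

52

Initial set: {T not (not ((q2 and (not q3 or not q4)) and q1) and (not ((not q3 implies not q1) implies q2) and not q6))}.
T not (not ((q2 and (not q3 or not q4)) and q1) and (not ((not q3 implies not q1) implies q2) and not q6)): β-rule — branch into F not ((q2 and (not q3 or not q4)) and q1)  //  F (not ((not q3 implies not q1) implies q2) and not q6).
  branch 1 (add F not ((q2 and (not q3 or not q4)) and q1)):
    F not ((q2 and (not q3 or not q4)) and q1): α-rule — add T (q2 and (not q3 or not q4)), T q1.
    T (q2 and (not q3 or not q4)): α-rule — add T q2, T (not q3 or not q4).
    T (not q3 or not q4): β-rule — branch into T not q3  //  T not q4.
      branch 1.1 (add T not q3):
        ○ open, literals {q1=T, q2=T, q3=F}.
      branch 1.2 (add T not q4):
        ○ open, literals {q1=T, q2=T, q4=F}.
  branch 2 (add F (not ((not q3 implies not q1) implies q2) and not q6)):
    F (not ((not q3 implies not q1) implies q2) and not q6): β-rule — branch into F not ((not q3 implies not q1) implies q2)  //  F not q6.
      branch 2.1 (add F not ((not q3 implies not q1) implies q2)):
        F not ((not q3 implies not q1) implies q2): β-rule — branch into F (not q3 implies not q1)  //  T q2.
          branch 2.1.1 (add F (not q3 implies not q1)):
            F (not q3 implies not q1): α-rule — add T not q3, F not q1.
            ○ open, literals {q1=T, q3=F}.
          branch 2.1.2 (add T q2):
            ○ open, literals {q2=T}.
      branch 2.2 (add F not q6):
        ○ open, literals {q6=T}.
0 branches closed, 5 open.
Each open branch fixes some atoms; the unmentioned ones are free. Counting distinct full assignments: branch {q1=T, q2=T, q3=F} (q4, q5, q6) contributes 8 new; branch {q1=T, q2=T, q4=F} (q3, q5, q6) contributes 4 new; branch {q1=T, q3=F} (q2, q4, q5, q6) contributes 8 new; branch {q2=T} (q1, q3, q4, q5, q6) contributes 20 new; branch {q6=T} (q1, q2, q3, q4, q5) contributes 12 new. Total: 52.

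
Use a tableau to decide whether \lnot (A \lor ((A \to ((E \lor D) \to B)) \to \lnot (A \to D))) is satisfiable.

Initial set: {\lnot (A \lor ((A \to ((E \lor D) \to B)) \to \lnot (A \to D)))}.
\lnot (A \lor ((A \to ((E \lor D) \to B)) \to \lnot (A \to D))): α-rule — add \lnot A, \lnot ((A \to ((E \lor D) \to B)) \to \lnot (A \to D)).
\lnot ((A \to ((E \lor D) \to B)) \to \lnot (A \to D)): α-rule — add (A \to ((E \lor D) \to B)), \lnot \lnot (A \to D).
(A \to ((E \lor D) \to B)): β-rule — branch into \lnot A  //  ((E \lor D) \to B).
  branch 1 (add \lnot A):
    \lnot \lnot (A \to D): β-rule — branch into \lnot A  //  D.
      branch 1.1 (add \lnot A):
        ○ open, literals {A=F}.
      branch 1.2 (add D):
        ○ open, literals {A=F, D=T}.
  branch 2 (add ((E \lor D) \to B)):
    \lnot \lnot (A \to D): β-rule — branch into \lnot A  //  D.
      branch 2.1 (add \lnot A):
        ((E \lor D) \to B): β-rule — branch into \lnot (E \lor D)  //  B.
          branch 2.1.1 (add \lnot (E \lor D)):
            \lnot (E \lor D): α-rule — add \lnot E, \lnot D.
            ○ open, literals {A=F, D=F, E=F}.
          branch 2.1.2 (add B):
            ○ open, literals {A=F, B=T}.
      branch 2.2 (add D):
        ((E \lor D) \to B): β-rule — branch into \lnot (E \lor D)  //  B.
          branch 2.2.1 (add \lnot (E \lor D)):
            \lnot (E \lor D): α-rule — add \lnot E, \lnot D.
            × closes — contains both D and \lnot D.
          branch 2.2.2 (add B):
            ○ open, literals {A=F, B=T, D=T}.
1 branch closed, 5 open.
An open branch gives a satisfying assignment: A=F.

Satisfiable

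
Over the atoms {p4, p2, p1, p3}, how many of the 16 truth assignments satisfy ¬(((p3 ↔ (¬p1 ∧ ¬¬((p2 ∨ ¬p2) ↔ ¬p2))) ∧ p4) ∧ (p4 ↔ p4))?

Initial set: {¬(((p3 ↔ (¬p1 ∧ ¬¬((p2 ∨ ¬p2) ↔ ¬p2))) ∧ p4) ∧ (p4 ↔ p4))}.
¬(((p3 ↔ (¬p1 ∧ ¬¬((p2 ∨ ¬p2) ↔ ¬p2))) ∧ p4) ∧ (p4 ↔ p4)): β-rule — branch into ¬((p3 ↔ (¬p1 ∧ ¬¬((p2 ∨ ¬p2) ↔ ¬p2))) ∧ p4)  //  ¬(p4 ↔ p4).
  branch 1 (add ¬((p3 ↔ (¬p1 ∧ ¬¬((p2 ∨ ¬p2) ↔ ¬p2))) ∧ p4)):
    ¬((p3 ↔ (¬p1 ∧ ¬¬((p2 ∨ ¬p2) ↔ ¬p2))) ∧ p4): β-rule — branch into ¬(p3 ↔ (¬p1 ∧ ¬¬((p2 ∨ ¬p2) ↔ ¬p2)))  //  ¬p4.
      branch 1.1 (add ¬(p3 ↔ (¬p1 ∧ ¬¬((p2 ∨ ¬p2) ↔ ¬p2)))):
        ¬(p3 ↔ (¬p1 ∧ ¬¬((p2 ∨ ¬p2) ↔ ¬p2))): β-rule — branch into p3, ¬(¬p1 ∧ ¬¬((p2 ∨ ¬p2) ↔ ¬p2))  //  ¬p3, (¬p1 ∧ ¬¬((p2 ∨ ¬p2) ↔ ¬p2)).
          branch 1.1.1 (add p3, ¬(¬p1 ∧ ¬¬((p2 ∨ ¬p2) ↔ ¬p2))):
            ¬(¬p1 ∧ ¬¬((p2 ∨ ¬p2) ↔ ¬p2)): β-rule — branch into ¬¬p1  //  ¬¬¬((p2 ∨ ¬p2) ↔ ¬p2).
              branch 1.1.1.1 (add ¬¬p1):
                ○ open, literals {p1=1, p3=1}.
              branch 1.1.1.2 (add ¬¬¬((p2 ∨ ¬p2) ↔ ¬p2)):
                ¬¬¬((p2 ∨ ¬p2) ↔ ¬p2): drop double negation, giving ¬((p2 ∨ ¬p2) ↔ ¬p2).
                ¬((p2 ∨ ¬p2) ↔ ¬p2): β-rule — branch into (p2 ∨ ¬p2), ¬¬p2  //  ¬(p2 ∨ ¬p2), ¬p2.
                  branch 1.1.1.2.1 (add (p2 ∨ ¬p2), ¬¬p2):
                    (p2 ∨ ¬p2): β-rule — branch into p2  //  ¬p2.
                      branch 1.1.1.2.1.1 (add p2):
                        ○ open, literals {p2=1, p3=1}.
                      branch 1.1.1.2.1.2 (add ¬p2):
                        × closes — contains both p2 and ¬p2.
                  branch 1.1.1.2.2 (add ¬(p2 ∨ ¬p2), ¬p2):
                    ¬(p2 ∨ ¬p2): α-rule — add ¬p2, ¬¬p2.
                    × closes — contains both p2 and ¬p2.
          branch 1.1.2 (add ¬p3, (¬p1 ∧ ¬¬((p2 ∨ ¬p2) ↔ ¬p2))):
            (¬p1 ∧ ¬¬((p2 ∨ ¬p2) ↔ ¬p2)): α-rule — add ¬p1, ¬¬((p2 ∨ ¬p2) ↔ ¬p2).
            ¬¬((p2 ∨ ¬p2) ↔ ¬p2): drop double negation, giving ((p2 ∨ ¬p2) ↔ ¬p2).
            ((p2 ∨ ¬p2) ↔ ¬p2): β-rule — branch into (p2 ∨ ¬p2), ¬p2  //  ¬(p2 ∨ ¬p2), ¬¬p2.
              branch 1.1.2.1 (add (p2 ∨ ¬p2), ¬p2):
                (p2 ∨ ¬p2): β-rule — branch into p2  //  ¬p2.
                  branch 1.1.2.1.1 (add p2):
                    × closes — contains both p2 and ¬p2.
                  branch 1.1.2.1.2 (add ¬p2):
                    ○ open, literals {p1=0, p2=0, p3=0}.
              branch 1.1.2.2 (add ¬(p2 ∨ ¬p2), ¬¬p2):
                ¬(p2 ∨ ¬p2): α-rule — add ¬p2, ¬¬p2.
                × closes — contains both p2 and ¬p2.
      branch 1.2 (add ¬p4):
        ○ open, literals {p4=0}.
  branch 2 (add ¬(p4 ↔ p4)):
    ¬(p4 ↔ p4): β-rule — branch into p4, ¬p4  //  ¬p4, p4.
      branch 2.1 (add p4, ¬p4):
        × closes — contains both p4 and ¬p4.
      branch 2.2 (add ¬p4, p4):
        × closes — contains both p4 and ¬p4.
6 branches closed, 4 open.
Each open branch fixes some atoms; the unmentioned ones are free. Counting distinct full assignments: branch {p1=1, p3=1} (p4, p2) contributes 4 new; branch {p2=1, p3=1} (p4, p1) contributes 2 new; branch {p1=0, p2=0, p3=0} (p4) contributes 2 new; branch {p4=0} (p2, p1, p3) contributes 4 new. Total: 12.

12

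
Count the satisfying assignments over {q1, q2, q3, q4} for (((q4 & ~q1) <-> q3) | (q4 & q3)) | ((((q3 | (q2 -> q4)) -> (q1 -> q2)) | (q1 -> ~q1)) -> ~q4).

14

Initial set: {((((q4 & ~q1) <-> q3) | (q4 & q3)) | ((((q3 | (q2 -> q4)) -> (q1 -> q2)) | (q1 -> ~q1)) -> ~q4))}.
((((q4 & ~q1) <-> q3) | (q4 & q3)) | ((((q3 | (q2 -> q4)) -> (q1 -> q2)) | (q1 -> ~q1)) -> ~q4)): β-rule — branch into (((q4 & ~q1) <-> q3) | (q4 & q3))  //  ((((q3 | (q2 -> q4)) -> (q1 -> q2)) | (q1 -> ~q1)) -> ~q4).
  branch 1 (add (((q4 & ~q1) <-> q3) | (q4 & q3))):
    (((q4 & ~q1) <-> q3) | (q4 & q3)): β-rule — branch into ((q4 & ~q1) <-> q3)  //  (q4 & q3).
      branch 1.1 (add ((q4 & ~q1) <-> q3)):
        ((q4 & ~q1) <-> q3): β-rule — branch into (q4 & ~q1), q3  //  ~(q4 & ~q1), ~q3.
          branch 1.1.1 (add (q4 & ~q1), q3):
            (q4 & ~q1): α-rule — add q4, ~q1.
            ○ open, literals {q1=F, q3=T, q4=T}.
          branch 1.1.2 (add ~(q4 & ~q1), ~q3):
            ~(q4 & ~q1): β-rule — branch into ~q4  //  ~~q1.
              branch 1.1.2.1 (add ~q4):
                ○ open, literals {q3=F, q4=F}.
              branch 1.1.2.2 (add ~~q1):
                ○ open, literals {q1=T, q3=F}.
      branch 1.2 (add (q4 & q3)):
        (q4 & q3): α-rule — add q4, q3.
        ○ open, literals {q3=T, q4=T}.
  branch 2 (add ((((q3 | (q2 -> q4)) -> (q1 -> q2)) | (q1 -> ~q1)) -> ~q4)):
    ((((q3 | (q2 -> q4)) -> (q1 -> q2)) | (q1 -> ~q1)) -> ~q4): β-rule — branch into ~(((q3 | (q2 -> q4)) -> (q1 -> q2)) | (q1 -> ~q1))  //  ~q4.
      branch 2.1 (add ~(((q3 | (q2 -> q4)) -> (q1 -> q2)) | (q1 -> ~q1))):
        ~(((q3 | (q2 -> q4)) -> (q1 -> q2)) | (q1 -> ~q1)): α-rule — add ~((q3 | (q2 -> q4)) -> (q1 -> q2)), ~(q1 -> ~q1).
        ~((q3 | (q2 -> q4)) -> (q1 -> q2)): α-rule — add (q3 | (q2 -> q4)), ~(q1 -> q2).
        ~(q1 -> ~q1): α-rule — add q1, ~~q1.
        ~(q1 -> q2): α-rule — add q1, ~q2.
        (q3 | (q2 -> q4)): β-rule — branch into q3  //  (q2 -> q4).
          branch 2.1.1 (add q3):
            ○ open, literals {q1=T, q2=F, q3=T}.
          branch 2.1.2 (add (q2 -> q4)):
            (q2 -> q4): β-rule — branch into ~q2  //  q4.
              branch 2.1.2.1 (add ~q2):
                ○ open, literals {q1=T, q2=F}.
              branch 2.1.2.2 (add q4):
                ○ open, literals {q1=T, q2=F, q4=T}.
      branch 2.2 (add ~q4):
        ○ open, literals {q4=F}.
0 branches closed, 8 open.
Each open branch fixes some atoms; the unmentioned ones are free. Counting distinct full assignments: branch {q1=F, q3=T, q4=T} (q2) contributes 2 new; branch {q3=F, q4=F} (q1, q2) contributes 4 new; branch {q1=T, q3=F} (q2, q4) contributes 2 new; branch {q3=T, q4=T} (q1, q2) contributes 2 new; branch {q1=T, q2=F, q3=T} (q4) contributes 1 new; branch {q1=T, q2=F} (q3, q4) contributes 0 new; branch {q1=T, q2=F, q4=T} (q3) contributes 0 new; branch {q4=F} (q1, q2, q3) contributes 3 new. Total: 14.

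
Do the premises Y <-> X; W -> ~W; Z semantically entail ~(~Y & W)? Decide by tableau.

Initial set: {(Y <-> X); (W -> ~W); Z; ~~(~Y & W)}.
~~(~Y & W): α-rule — add ~Y, W.
(Y <-> X): β-rule — branch into Y, X  //  ~Y, ~X.
  branch 1 (add Y, X):
    × closes — contains both Y and ~Y.
  branch 2 (add ~Y, ~X):
    (W -> ~W): β-rule — branch into ~W  //  ~W.
      branch 2.1 (add ~W):
        × closes — contains both W and ~W.
      branch 2.2 (add ~W):
        × closes — contains both W and ~W.
All 3 branches close.
Every branch closed, so the premises entail the conclusion.

Yes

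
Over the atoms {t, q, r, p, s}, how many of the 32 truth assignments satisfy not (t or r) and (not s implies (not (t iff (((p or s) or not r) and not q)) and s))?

4

Initial set: {T (not (t or r) and (not s implies (not (t iff (((p or s) or not r) and not q)) and s)))}.
T (not (t or r) and (not s implies (not (t iff (((p or s) or not r) and not q)) and s))): α-rule — add T not (t or r), T (not s implies (not (t iff (((p or s) or not r) and not q)) and s)).
T not (t or r): α-rule — add F t, F r.
T (not s implies (not (t iff (((p or s) or not r) and not q)) and s)): β-rule — branch into F not s  //  T (not (t iff (((p or s) or not r) and not q)) and s).
  branch 1 (add F not s):
    ○ open, literals {r=0, s=1, t=0}.
  branch 2 (add T (not (t iff (((p or s) or not r) and not q)) and s)):
    T (not (t iff (((p or s) or not r) and not q)) and s): α-rule — add T not (t iff (((p or s) or not r) and not q)), T s.
    T not (t iff (((p or s) or not r) and not q)): β-rule — branch into T t, F (((p or s) or not r) and not q)  //  F t, T (((p or s) or not r) and not q).
      branch 2.1 (add T t, F (((p or s) or not r) and not q)):
        × closes — contains both t and not t.
      branch 2.2 (add F t, T (((p or s) or not r) and not q)):
        T (((p or s) or not r) and not q): α-rule — add T ((p or s) or not r), T not q.
        T ((p or s) or not r): β-rule — branch into T (p or s)  //  T not r.
          branch 2.2.1 (add T (p or s)):
            T (p or s): β-rule — branch into T p  //  T s.
              branch 2.2.1.1 (add T p):
                ○ open, literals {p=1, q=0, r=0, s=1, t=0}.
              branch 2.2.1.2 (add T s):
                ○ open, literals {q=0, r=0, s=1, t=0}.
          branch 2.2.2 (add T not r):
            ○ open, literals {q=0, r=0, s=1, t=0}.
1 branch closed, 4 open.
Each open branch fixes some atoms; the unmentioned ones are free. Counting distinct full assignments: branch {r=0, s=1, t=0} (q, p) contributes 4 new; branch {p=1, q=0, r=0, s=1, t=0} (none free) contributes 0 new; branch {q=0, r=0, s=1, t=0} (p) contributes 0 new; branch {q=0, r=0, s=1, t=0} (p) contributes 0 new. Total: 4.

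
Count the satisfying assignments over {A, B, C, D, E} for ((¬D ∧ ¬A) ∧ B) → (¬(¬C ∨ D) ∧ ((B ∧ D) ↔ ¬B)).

Initial set: {(((¬D ∧ ¬A) ∧ B) → (¬(¬C ∨ D) ∧ ((B ∧ D) ↔ ¬B)))}.
(((¬D ∧ ¬A) ∧ B) → (¬(¬C ∨ D) ∧ ((B ∧ D) ↔ ¬B))): β-rule — branch into ¬((¬D ∧ ¬A) ∧ B)  //  (¬(¬C ∨ D) ∧ ((B ∧ D) ↔ ¬B)).
  branch 1 (add ¬((¬D ∧ ¬A) ∧ B)):
    ¬((¬D ∧ ¬A) ∧ B): β-rule — branch into ¬(¬D ∧ ¬A)  //  ¬B.
      branch 1.1 (add ¬(¬D ∧ ¬A)):
        ¬(¬D ∧ ¬A): β-rule — branch into ¬¬D  //  ¬¬A.
          branch 1.1.1 (add ¬¬D):
            ○ open, literals {D=true}.
          branch 1.1.2 (add ¬¬A):
            ○ open, literals {A=true}.
      branch 1.2 (add ¬B):
        ○ open, literals {B=false}.
  branch 2 (add (¬(¬C ∨ D) ∧ ((B ∧ D) ↔ ¬B))):
    (¬(¬C ∨ D) ∧ ((B ∧ D) ↔ ¬B)): α-rule — add ¬(¬C ∨ D), ((B ∧ D) ↔ ¬B).
    ¬(¬C ∨ D): α-rule — add ¬¬C, ¬D.
    ((B ∧ D) ↔ ¬B): β-rule — branch into (B ∧ D), ¬B  //  ¬(B ∧ D), ¬¬B.
      branch 2.1 (add (B ∧ D), ¬B):
        (B ∧ D): α-rule — add B, D.
        × closes — contains both B and ¬B.
      branch 2.2 (add ¬(B ∧ D), ¬¬B):
        ¬(B ∧ D): β-rule — branch into ¬B  //  ¬D.
          branch 2.2.1 (add ¬B):
            × closes — contains both B and ¬B.
          branch 2.2.2 (add ¬D):
            ○ open, literals {B=true, C=true, D=false}.
2 branches closed, 4 open.
Each open branch fixes some atoms; the unmentioned ones are free. Counting distinct full assignments: branch {D=true} (A, B, C, E) contributes 16 new; branch {A=true} (B, C, D, E) contributes 8 new; branch {B=false} (A, C, D, E) contributes 4 new; branch {B=true, C=true, D=false} (A, E) contributes 2 new. Total: 30.

30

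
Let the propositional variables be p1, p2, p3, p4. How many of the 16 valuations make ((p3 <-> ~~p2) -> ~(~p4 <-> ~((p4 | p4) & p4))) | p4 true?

12

Initial set: {(((p3 <-> ~~p2) -> ~(~p4 <-> ~((p4 | p4) & p4))) | p4)}.
(((p3 <-> ~~p2) -> ~(~p4 <-> ~((p4 | p4) & p4))) | p4): β-rule — branch into ((p3 <-> ~~p2) -> ~(~p4 <-> ~((p4 | p4) & p4)))  //  p4.
  branch 1 (add ((p3 <-> ~~p2) -> ~(~p4 <-> ~((p4 | p4) & p4)))):
    ((p3 <-> ~~p2) -> ~(~p4 <-> ~((p4 | p4) & p4))): β-rule — branch into ~(p3 <-> ~~p2)  //  ~(~p4 <-> ~((p4 | p4) & p4)).
      branch 1.1 (add ~(p3 <-> ~~p2)):
        ~(p3 <-> ~~p2): β-rule — branch into p3, ~~~p2  //  ~p3, ~~p2.
          branch 1.1.1 (add p3, ~~~p2):
            ~~~p2: drop double negation, giving ~p2.
            ○ open, literals {p2=false, p3=true}.
          branch 1.1.2 (add ~p3, ~~p2):
            ~~p2: drop double negation, giving p2.
            ○ open, literals {p2=true, p3=false}.
      branch 1.2 (add ~(~p4 <-> ~((p4 | p4) & p4))):
        ~(~p4 <-> ~((p4 | p4) & p4)): β-rule — branch into ~p4, ~~((p4 | p4) & p4)  //  ~~p4, ~((p4 | p4) & p4).
          branch 1.2.1 (add ~p4, ~~((p4 | p4) & p4)):
            ~~((p4 | p4) & p4): α-rule — add (p4 | p4), p4.
            × closes — contains both p4 and ~p4.
          branch 1.2.2 (add ~~p4, ~((p4 | p4) & p4)):
            ~((p4 | p4) & p4): β-rule — branch into ~(p4 | p4)  //  ~p4.
              branch 1.2.2.1 (add ~(p4 | p4)):
                ~(p4 | p4): α-rule — add ~p4, ~p4.
                × closes — contains both p4 and ~p4.
              branch 1.2.2.2 (add ~p4):
                × closes — contains both p4 and ~p4.
  branch 2 (add p4):
    ○ open, literals {p4=true}.
3 branches closed, 3 open.
Each open branch fixes some atoms; the unmentioned ones are free. Counting distinct full assignments: branch {p2=false, p3=true} (p1, p4) contributes 4 new; branch {p2=true, p3=false} (p1, p4) contributes 4 new; branch {p4=true} (p1, p2, p3) contributes 4 new. Total: 12.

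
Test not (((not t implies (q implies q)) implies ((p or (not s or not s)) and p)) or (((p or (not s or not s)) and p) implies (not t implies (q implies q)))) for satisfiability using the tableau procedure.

Initial set: {not (((not t implies (q implies q)) implies ((p or (not s or not s)) and p)) or (((p or (not s or not s)) and p) implies (not t implies (q implies q))))}.
not (((not t implies (q implies q)) implies ((p or (not s or not s)) and p)) or (((p or (not s or not s)) and p) implies (not t implies (q implies q)))): α-rule — add not ((not t implies (q implies q)) implies ((p or (not s or not s)) and p)), not (((p or (not s or not s)) and p) implies (not t implies (q implies q))).
not ((not t implies (q implies q)) implies ((p or (not s or not s)) and p)): α-rule — add (not t implies (q implies q)), not ((p or (not s or not s)) and p).
not (((p or (not s or not s)) and p) implies (not t implies (q implies q))): α-rule — add ((p or (not s or not s)) and p), not (not t implies (q implies q)).
((p or (not s or not s)) and p): α-rule — add (p or (not s or not s)), p.
not (not t implies (q implies q)): α-rule — add not t, not (q implies q).
not (q implies q): α-rule — add q, not q.
× closes — contains both q and not q.
All 1 branch closes.
Every branch closed; the formula is unsatisfiable.

Unsatisfiable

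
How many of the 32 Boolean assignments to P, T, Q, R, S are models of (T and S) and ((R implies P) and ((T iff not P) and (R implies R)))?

2

Initial set: {((T and S) and ((R implies P) and ((T iff not P) and (R implies R))))}.
((T and S) and ((R implies P) and ((T iff not P) and (R implies R)))): α-rule — add (T and S), ((R implies P) and ((T iff not P) and (R implies R))).
(T and S): α-rule — add T, S.
((R implies P) and ((T iff not P) and (R implies R))): α-rule — add (R implies P), ((T iff not P) and (R implies R)).
((T iff not P) and (R implies R)): α-rule — add (T iff not P), (R implies R).
(R implies P): β-rule — branch into not R  //  P.
  branch 1 (add not R):
    (T iff not P): β-rule — branch into T, not P  //  not T, not not P.
      branch 1.1 (add T, not P):
        (R implies R): β-rule — branch into not R  //  R.
          branch 1.1.1 (add not R):
            ○ open, literals {P=F, R=F, S=T, T=T}.
          branch 1.1.2 (add R):
            × closes — contains both R and not R.
      branch 1.2 (add not T, not not P):
        × closes — contains both T and not T.
  branch 2 (add P):
    (T iff not P): β-rule — branch into T, not P  //  not T, not not P.
      branch 2.1 (add T, not P):
        × closes — contains both P and not P.
      branch 2.2 (add not T, not not P):
        × closes — contains both T and not T.
4 branches closed, 1 open.
Each open branch fixes some atoms; the unmentioned ones are free. Counting distinct full assignments: branch {P=F, R=F, S=T, T=T} (Q) contributes 2 new. Total: 2.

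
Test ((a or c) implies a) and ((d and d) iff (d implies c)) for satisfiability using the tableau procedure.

Satisfiable

Initial set: {(((a or c) implies a) and ((d and d) iff (d implies c)))}.
(((a or c) implies a) and ((d and d) iff (d implies c))): α-rule — add ((a or c) implies a), ((d and d) iff (d implies c)).
((a or c) implies a): β-rule — branch into not (a or c)  //  a.
  branch 1 (add not (a or c)):
    not (a or c): α-rule — add not a, not c.
    ((d and d) iff (d implies c)): β-rule — branch into (d and d), (d implies c)  //  not (d and d), not (d implies c).
      branch 1.1 (add (d and d), (d implies c)):
        (d and d): α-rule — add d, d.
        (d implies c): β-rule — branch into not d  //  c.
          branch 1.1.1 (add not d):
            × closes — contains both d and not d.
          branch 1.1.2 (add c):
            × closes — contains both c and not c.
      branch 1.2 (add not (d and d), not (d implies c)):
        not (d implies c): α-rule — add d, not c.
        not (d and d): β-rule — branch into not d  //  not d.
          branch 1.2.1 (add not d):
            × closes — contains both d and not d.
          branch 1.2.2 (add not d):
            × closes — contains both d and not d.
  branch 2 (add a):
    ((d and d) iff (d implies c)): β-rule — branch into (d and d), (d implies c)  //  not (d and d), not (d implies c).
      branch 2.1 (add (d and d), (d implies c)):
        (d and d): α-rule — add d, d.
        (d implies c): β-rule — branch into not d  //  c.
          branch 2.1.1 (add not d):
            × closes — contains both d and not d.
          branch 2.1.2 (add c):
            ○ open, literals {a=T, c=T, d=T}.
      branch 2.2 (add not (d and d), not (d implies c)):
        not (d implies c): α-rule — add d, not c.
        not (d and d): β-rule — branch into not d  //  not d.
          branch 2.2.1 (add not d):
            × closes — contains both d and not d.
          branch 2.2.2 (add not d):
            × closes — contains both d and not d.
7 branches closed, 1 open.
An open branch gives a satisfying assignment: a=T, c=T, d=T.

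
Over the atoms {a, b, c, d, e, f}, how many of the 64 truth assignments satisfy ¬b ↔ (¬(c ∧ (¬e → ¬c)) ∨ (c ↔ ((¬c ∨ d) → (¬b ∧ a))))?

34

Initial set: {T (¬b ↔ (¬(c ∧ (¬e → ¬c)) ∨ (c ↔ ((¬c ∨ d) → (¬b ∧ a)))))}.
T (¬b ↔ (¬(c ∧ (¬e → ¬c)) ∨ (c ↔ ((¬c ∨ d) → (¬b ∧ a))))): β-rule — branch into T ¬b, T (¬(c ∧ (¬e → ¬c)) ∨ (c ↔ ((¬c ∨ d) → (¬b ∧ a))))  //  F ¬b, F (¬(c ∧ (¬e → ¬c)) ∨ (c ↔ ((¬c ∨ d) → (¬b ∧ a)))).
  branch 1 (add T ¬b, T (¬(c ∧ (¬e → ¬c)) ∨ (c ↔ ((¬c ∨ d) → (¬b ∧ a))))):
    T (¬(c ∧ (¬e → ¬c)) ∨ (c ↔ ((¬c ∨ d) → (¬b ∧ a)))): β-rule — branch into T ¬(c ∧ (¬e → ¬c))  //  T (c ↔ ((¬c ∨ d) → (¬b ∧ a))).
      branch 1.1 (add T ¬(c ∧ (¬e → ¬c))):
        T ¬(c ∧ (¬e → ¬c)): β-rule — branch into F c  //  F (¬e → ¬c).
          branch 1.1.1 (add F c):
            ○ open, literals {b=false, c=false}.
          branch 1.1.2 (add F (¬e → ¬c)):
            F (¬e → ¬c): α-rule — add T ¬e, F ¬c.
            ○ open, literals {b=false, c=true, e=false}.
      branch 1.2 (add T (c ↔ ((¬c ∨ d) → (¬b ∧ a)))):
        T (c ↔ ((¬c ∨ d) → (¬b ∧ a))): β-rule — branch into T c, T ((¬c ∨ d) → (¬b ∧ a))  //  F c, F ((¬c ∨ d) → (¬b ∧ a)).
          branch 1.2.1 (add T c, T ((¬c ∨ d) → (¬b ∧ a))):
            T ((¬c ∨ d) → (¬b ∧ a)): β-rule — branch into F (¬c ∨ d)  //  T (¬b ∧ a).
              branch 1.2.1.1 (add F (¬c ∨ d)):
                F (¬c ∨ d): α-rule — add F ¬c, F d.
                ○ open, literals {b=false, c=true, d=false}.
              branch 1.2.1.2 (add T (¬b ∧ a)):
                T (¬b ∧ a): α-rule — add T ¬b, T a.
                ○ open, literals {a=true, b=false, c=true}.
          branch 1.2.2 (add F c, F ((¬c ∨ d) → (¬b ∧ a))):
            F ((¬c ∨ d) → (¬b ∧ a)): α-rule — add T (¬c ∨ d), F (¬b ∧ a).
            T (¬c ∨ d): β-rule — branch into T ¬c  //  T d.
              branch 1.2.2.1 (add T ¬c):
                F (¬b ∧ a): β-rule — branch into F ¬b  //  F a.
                  branch 1.2.2.1.1 (add F ¬b):
                    × closes — contains both b and ¬b.
                  branch 1.2.2.1.2 (add F a):
                    ○ open, literals {a=false, b=false, c=false}.
              branch 1.2.2.2 (add T d):
                F (¬b ∧ a): β-rule — branch into F ¬b  //  F a.
                  branch 1.2.2.2.1 (add F ¬b):
                    × closes — contains both b and ¬b.
                  branch 1.2.2.2.2 (add F a):
                    ○ open, literals {a=false, b=false, c=false, d=true}.
  branch 2 (add F ¬b, F (¬(c ∧ (¬e → ¬c)) ∨ (c ↔ ((¬c ∨ d) → (¬b ∧ a))))):
    F (¬(c ∧ (¬e → ¬c)) ∨ (c ↔ ((¬c ∨ d) → (¬b ∧ a)))): α-rule — add F ¬(c ∧ (¬e → ¬c)), F (c ↔ ((¬c ∨ d) → (¬b ∧ a))).
    F ¬(c ∧ (¬e → ¬c)): α-rule — add T c, T (¬e → ¬c).
    F (c ↔ ((¬c ∨ d) → (¬b ∧ a))): β-rule — branch into T c, F ((¬c ∨ d) → (¬b ∧ a))  //  F c, T ((¬c ∨ d) → (¬b ∧ a)).
      branch 2.1 (add T c, F ((¬c ∨ d) → (¬b ∧ a))):
        F ((¬c ∨ d) → (¬b ∧ a)): α-rule — add T (¬c ∨ d), F (¬b ∧ a).
        T (¬e → ¬c): β-rule — branch into F ¬e  //  T ¬c.
          branch 2.1.1 (add F ¬e):
            T (¬c ∨ d): β-rule — branch into T ¬c  //  T d.
              branch 2.1.1.1 (add T ¬c):
                × closes — contains both c and ¬c.
              branch 2.1.1.2 (add T d):
                F (¬b ∧ a): β-rule — branch into F ¬b  //  F a.
                  branch 2.1.1.2.1 (add F ¬b):
                    ○ open, literals {b=true, c=true, d=true, e=true}.
                  branch 2.1.1.2.2 (add F a):
                    ○ open, literals {a=false, b=true, c=true, d=true, e=true}.
          branch 2.1.2 (add T ¬c):
            × closes — contains both c and ¬c.
      branch 2.2 (add F c, T ((¬c ∨ d) → (¬b ∧ a))):
        × closes — contains both c and ¬c.
5 branches closed, 8 open.
Each open branch fixes some atoms; the unmentioned ones are free. Counting distinct full assignments: branch {b=false, c=false} (a, d, e, f) contributes 16 new; branch {b=false, c=true, e=false} (a, d, f) contributes 8 new; branch {b=false, c=true, d=false} (a, e, f) contributes 4 new; branch {a=true, b=false, c=true} (d, e, f) contributes 2 new; branch {a=false, b=false, c=false} (d, e, f) contributes 0 new; branch {a=false, b=false, c=false, d=true} (e, f) contributes 0 new; branch {b=true, c=true, d=true, e=true} (a, f) contributes 4 new; branch {a=false, b=true, c=true, d=true, e=true} (f) contributes 0 new. Total: 34.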